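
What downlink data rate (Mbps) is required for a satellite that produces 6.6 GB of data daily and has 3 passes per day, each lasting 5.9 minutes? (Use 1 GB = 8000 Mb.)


total contact time = 3 * 5.9 * 60 = 1062.0000 s
data = 6.6 GB = 52800.0000 Mb
rate = 52800.0000 / 1062.0000 = 49.7175 Mbps

49.7175 Mbps


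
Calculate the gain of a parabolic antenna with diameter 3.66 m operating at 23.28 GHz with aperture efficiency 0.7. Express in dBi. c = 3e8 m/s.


lambda = c/f = 3e8 / 2.328e+10 = 0.0128866 m
G = eta*(pi*D/lambda)^2 = 0.7*(pi*3.66/0.0128866)^2
G = 557292.7570 (linear)
G = 10*log10(557292.7570) = 57.4608 dBi

57.4608 dBi


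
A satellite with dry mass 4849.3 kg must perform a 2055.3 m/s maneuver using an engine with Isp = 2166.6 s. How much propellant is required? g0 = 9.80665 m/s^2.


ve = Isp * g0 = 2166.6 * 9.80665 = 21247.087890 m/s
mass ratio = exp(dv/ve) = exp(2055.3/21247.087890) = 1.10156650
m_prop = m_dry * (mr - 1) = 4849.3 * (1.10156650 - 1)
m_prop = 492.5264 kg

492.5264 kg


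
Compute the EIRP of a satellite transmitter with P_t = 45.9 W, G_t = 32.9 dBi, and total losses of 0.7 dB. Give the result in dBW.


Pt = 45.9 W = 16.6181 dBW
EIRP = Pt_dBW + Gt - losses = 16.6181 + 32.9 - 0.7 = 48.8181 dBW

48.8181 dBW


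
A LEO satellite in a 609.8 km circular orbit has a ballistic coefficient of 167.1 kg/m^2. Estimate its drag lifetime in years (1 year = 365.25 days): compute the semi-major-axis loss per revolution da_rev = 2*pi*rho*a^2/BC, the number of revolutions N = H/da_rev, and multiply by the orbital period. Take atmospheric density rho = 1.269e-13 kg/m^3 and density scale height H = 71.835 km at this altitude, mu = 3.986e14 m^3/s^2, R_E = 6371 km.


a = R_E + alt = 6980.8000 km = 6.9808e+06 m
da_rev = 2*pi*rho*a^2/BC = 2*pi*1.269e-13*(6.9808e+06)^2/167.1 = 0.232528094 m per revolution
N = H/da_rev = 71835.0000 m / 0.232528094 m = 308930.4125 revolutions
P = 2*pi*sqrt(a^3/mu) = 5804.5561 s
lifetime = N*P = 308930.4125 * 5804.5561 = 1.7932039e+09 s = 20754.6750 days
years = 20754.6750 / 365.25 = 56.8232 years

56.8232 years


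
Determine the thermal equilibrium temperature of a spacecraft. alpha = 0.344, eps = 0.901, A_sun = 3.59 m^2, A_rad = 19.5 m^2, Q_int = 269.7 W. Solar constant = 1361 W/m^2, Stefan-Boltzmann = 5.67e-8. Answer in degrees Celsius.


Numerator = alpha*S*A_sun + Q_int = 0.344*1361*3.59 + 269.7 = 1950.4806 W
Denominator = eps*sigma*A_rad = 0.901*5.67e-8*19.5 = 9.9619065e-07 W/K^4
T^4 = 1.957939e+09 K^4
T = 210.3535 K = -62.7965 C

-62.7965 degrees Celsius


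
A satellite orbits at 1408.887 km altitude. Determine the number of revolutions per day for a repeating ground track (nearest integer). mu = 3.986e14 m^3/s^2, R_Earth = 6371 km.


r = 7.779887e+06 m
T = 2*pi*sqrt(r^3/mu) = 6829.2208 s = 113.8203 min
revs/day = 1440 / 113.8203 = 12.6515
Rounded: 13 revolutions per day

13 revolutions per day


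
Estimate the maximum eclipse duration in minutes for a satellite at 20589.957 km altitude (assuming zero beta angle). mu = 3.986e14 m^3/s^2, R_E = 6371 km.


r = 26960.9570 km
T = 734.2821 min
Eclipse fraction = arcsin(R_E/r)/pi = arcsin(6371.0000/26960.9570)/pi
= arcsin(0.2363047)/pi = 0.07593634
Eclipse duration = 0.07593634 * 734.2821 = 55.7587 min

55.7587 minutes


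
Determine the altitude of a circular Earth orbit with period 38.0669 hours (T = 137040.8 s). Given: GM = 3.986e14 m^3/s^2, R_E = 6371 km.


T = 137040.8 s
r = (mu*T^2/(4*pi^2))^(1/3) = (3.986e14 * 137040.8^2 / (4*pi^2))^(1/3)
r = 5.7450319e+07 m = 57450.3188 km
alt = r - R_E = 57450.3188 - 6371 = 51079.3188 km

51079.3188 km


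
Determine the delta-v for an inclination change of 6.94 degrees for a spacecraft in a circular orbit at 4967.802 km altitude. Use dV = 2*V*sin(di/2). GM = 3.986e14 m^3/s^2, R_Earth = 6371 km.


r = 11338.8020 km = 1.1338802e+07 m
V = sqrt(mu/r) = 5929.0493 m/s
di = 6.94 deg = 0.1211259 rad
dV = 2*V*sin(di/2) = 2*5929.0493*sin(0.06056293)
dV = 717.7222 m/s = 0.7177222 km/s

0.7177 km/s


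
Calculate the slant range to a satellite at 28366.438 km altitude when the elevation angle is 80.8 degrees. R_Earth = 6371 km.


h = 28366.438 km, el = 80.8 deg
d = -R_E*sin(el) + sqrt((R_E*sin(el))^2 + 2*R_E*h + h^2)
d = -6371.0000*sin(1.4102) + sqrt((6371.0000*0.9871363)^2 + 2*6371.0000*28366.438 + 28366.438^2)
d = 28433.4554 km

28433.4554 km


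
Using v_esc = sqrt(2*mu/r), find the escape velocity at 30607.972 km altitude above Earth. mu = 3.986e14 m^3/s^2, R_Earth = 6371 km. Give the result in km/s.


r = 6371.0 + 30607.972 = 36978.9720 km = 3.6978972e+07 m
v_esc = sqrt(2*mu/r) = sqrt(2*3.986e14 / 3.6978972e+07)
v_esc = 4643.0807 m/s = 4.6431 km/s

4.6431 km/s


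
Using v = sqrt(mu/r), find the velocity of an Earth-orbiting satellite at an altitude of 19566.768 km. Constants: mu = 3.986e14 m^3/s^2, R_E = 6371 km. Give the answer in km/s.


r = R_E + alt = 6371.0 + 19566.768 = 25937.7680 km = 2.5937768e+07 m
v = sqrt(mu/r) = sqrt(3.986e14 / 2.5937768e+07) = 3920.1469 m/s = 3.9201 km/s

3.9201 km/s


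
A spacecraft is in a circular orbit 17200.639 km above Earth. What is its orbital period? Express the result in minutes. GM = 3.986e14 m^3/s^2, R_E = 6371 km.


r = 23571.6390 km = 2.3571639e+07 m
T = 2*pi*sqrt(r^3/mu) = 2*pi*sqrt(1.3096925e+22 / 3.986e14)
T = 36016.0344 s = 600.2672 min

600.2672 minutes


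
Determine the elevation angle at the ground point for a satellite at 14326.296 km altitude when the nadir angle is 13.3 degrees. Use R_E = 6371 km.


r = R_E + alt = 20697.2960 km
Law of sines in the satellite / Earth-center / ground-point triangle:
  sin(nadir)/R_E = sin(90 + el)/r  =>  cos(el) = (r/R_E)*sin(nadir)
cos(el) = (20697.2960 / 6371.0000) * sin(13.3 deg) = 0.7473564
el = arccos(0.7473564) = 41.6381 deg
(Earth-central angle = 90 - nadir - el = 35.0619 deg)

41.6381 degrees


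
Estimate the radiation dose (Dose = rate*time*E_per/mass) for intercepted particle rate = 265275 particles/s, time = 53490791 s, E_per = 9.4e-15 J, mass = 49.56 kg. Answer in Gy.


Total energy deposited = rate * time * E_per
  = 265275 * 53490791 * 9.4e-15 = 0.1333838 J
Dose = E_total / mass = 0.1333838 / 49.56
Dose = 0.002691361 Gy

0.0027 Gy


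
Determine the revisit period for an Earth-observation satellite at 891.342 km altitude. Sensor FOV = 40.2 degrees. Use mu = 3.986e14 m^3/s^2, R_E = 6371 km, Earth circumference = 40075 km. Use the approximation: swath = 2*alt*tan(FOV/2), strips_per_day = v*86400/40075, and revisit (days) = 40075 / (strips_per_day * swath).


swath = 2*891.342*tan(0.3508112) = 652.3697 km
v = sqrt(mu/r) = 7408.5002 m/s = 7.4085 km/s
strips/day = v*86400/40075 = 7.4085*86400/40075 = 15.9724
coverage/day = strips * swath = 15.9724 * 652.3697 = 10419.9178 km
revisit = 40075 / 10419.9178 = 3.8460 days

3.8460 days


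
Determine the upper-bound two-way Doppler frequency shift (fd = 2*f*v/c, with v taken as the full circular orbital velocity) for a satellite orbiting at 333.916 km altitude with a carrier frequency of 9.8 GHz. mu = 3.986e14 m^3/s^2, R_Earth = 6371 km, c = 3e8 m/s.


r = 6.704916e+06 m
v = sqrt(mu/r) = 7710.3124 m/s (worst-case radial velocity)
f = 9.8 GHz = 9.8e+09 Hz
fd = 2*f*v/c = 2*9.8e+09*7710.3124/3.0e+08
fd = 503740.4121 Hz

503740.4121 Hz


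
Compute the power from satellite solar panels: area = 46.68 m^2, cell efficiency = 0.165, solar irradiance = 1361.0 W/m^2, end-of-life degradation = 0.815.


P = area * eta * S * degradation
P = 46.68 * 0.165 * 1361.0 * 0.815
P = 8543.3958 W

8543.3958 W


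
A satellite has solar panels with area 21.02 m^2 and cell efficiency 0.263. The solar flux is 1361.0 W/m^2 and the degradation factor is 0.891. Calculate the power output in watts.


P = area * eta * S * degradation
P = 21.02 * 0.263 * 1361.0 * 0.891
P = 6703.8500 W

6703.8500 W


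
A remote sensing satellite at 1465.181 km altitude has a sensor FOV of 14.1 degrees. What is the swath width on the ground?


FOV = 14.1 deg = 0.2460914 rad
swath = 2 * alt * tan(FOV/2) = 2 * 1465.181 * tan(0.1230457)
swath = 2 * 1465.181 * 0.1236705
swath = 362.3993 km

362.3993 km


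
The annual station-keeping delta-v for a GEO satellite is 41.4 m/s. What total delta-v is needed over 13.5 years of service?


dV = rate * years = 41.4 * 13.5
dV = 558.9000 m/s

558.9000 m/s


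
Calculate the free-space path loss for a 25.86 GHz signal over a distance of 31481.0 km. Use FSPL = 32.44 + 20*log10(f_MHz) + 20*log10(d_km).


f = 25.86 GHz = 25860.0000 MHz
d = 31481.0 km
FSPL = 32.44 + 20*log10(25860.0000) + 20*log10(31481.0)
FSPL = 32.44 + 88.2526 + 89.9610
FSPL = 210.6535 dB

210.6535 dB


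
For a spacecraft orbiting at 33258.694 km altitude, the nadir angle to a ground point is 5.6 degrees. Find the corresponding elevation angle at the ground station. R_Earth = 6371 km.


r = R_E + alt = 39629.6940 km
Law of sines in the satellite / Earth-center / ground-point triangle:
  sin(nadir)/R_E = sin(90 + el)/r  =>  cos(el) = (r/R_E)*sin(nadir)
cos(el) = (39629.6940 / 6371.0000) * sin(5.6 deg) = 0.6069974
el = arccos(0.6069974) = 52.6273 deg
(Earth-central angle = 90 - nadir - el = 31.7727 deg)

52.6273 degrees


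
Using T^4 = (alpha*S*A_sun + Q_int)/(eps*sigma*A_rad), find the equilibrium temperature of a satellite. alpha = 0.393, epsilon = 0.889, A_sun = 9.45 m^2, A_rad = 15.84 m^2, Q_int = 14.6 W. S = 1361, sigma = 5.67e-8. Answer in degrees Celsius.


Numerator = alpha*S*A_sun + Q_int = 0.393*1361*9.45 + 14.6 = 5069.1499 W
Denominator = eps*sigma*A_rad = 0.889*5.67e-8*15.84 = 7.9843579e-07 W/K^4
T^4 = 6.348851e+09 K^4
T = 282.2759 K = 9.1259 C

9.1259 degrees Celsius


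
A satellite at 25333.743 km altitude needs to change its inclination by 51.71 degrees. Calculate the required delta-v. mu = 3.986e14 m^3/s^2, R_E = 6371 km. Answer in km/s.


r = 31704.7430 km = 3.1704743e+07 m
V = sqrt(mu/r) = 3545.7371 m/s
di = 51.71 deg = 0.9025098 rad
dV = 2*V*sin(di/2) = 2*3545.7371*sin(0.4512549)
dV = 3092.5574 m/s = 3.0926 km/s

3.0926 km/s


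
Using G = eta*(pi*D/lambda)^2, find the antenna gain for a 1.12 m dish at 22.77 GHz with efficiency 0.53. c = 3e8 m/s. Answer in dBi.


lambda = c/f = 3e8 / 2.277e+10 = 0.01317523 m
G = eta*(pi*D/lambda)^2 = 0.53*(pi*1.12/0.01317523)^2
G = 37800.2970 (linear)
G = 10*log10(37800.2970) = 45.7750 dBi

45.7750 dBi


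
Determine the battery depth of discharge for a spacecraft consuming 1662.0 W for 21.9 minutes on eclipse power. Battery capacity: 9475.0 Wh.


E_used = P * t / 60 = 1662.0 * 21.9 / 60 = 606.6300 Wh
DOD = E_used / E_total * 100 = 606.6300 / 9475.0 * 100
DOD = 6.4024 %

6.4024 %


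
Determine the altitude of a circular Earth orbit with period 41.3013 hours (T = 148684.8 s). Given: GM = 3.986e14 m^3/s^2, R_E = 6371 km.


T = 148684.8 s
r = (mu*T^2/(4*pi^2))^(1/3) = (3.986e14 * 148684.8^2 / (4*pi^2))^(1/3)
r = 6.0660162e+07 m = 60660.1623 km
alt = r - R_E = 60660.1623 - 6371 = 54289.1623 km

54289.1623 km


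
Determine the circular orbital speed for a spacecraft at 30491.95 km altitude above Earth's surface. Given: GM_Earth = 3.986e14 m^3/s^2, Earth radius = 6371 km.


r = R_E + alt = 6371.0 + 30491.95 = 36862.9500 km = 3.686295e+07 m
v = sqrt(mu/r) = sqrt(3.986e14 / 3.686295e+07) = 3288.3164 m/s = 3.2883 km/s

3.2883 km/s


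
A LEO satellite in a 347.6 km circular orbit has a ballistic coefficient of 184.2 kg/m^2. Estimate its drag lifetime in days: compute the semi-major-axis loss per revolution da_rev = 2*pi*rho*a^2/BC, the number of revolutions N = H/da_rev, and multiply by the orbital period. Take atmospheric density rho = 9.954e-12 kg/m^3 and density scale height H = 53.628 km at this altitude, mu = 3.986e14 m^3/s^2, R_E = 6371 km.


a = R_E + alt = 6718.6000 km = 6.7186e+06 m
da_rev = 2*pi*rho*a^2/BC = 2*pi*9.954e-12*(6.7186e+06)^2/184.2 = 15.326587 m per revolution
N = H/da_rev = 53628.0000 m / 15.326587 m = 3499.0178 revolutions
P = 2*pi*sqrt(a^3/mu) = 5480.6163 s
lifetime = N*P = 3499.0178 * 5480.6163 = 1.9176774e+07 s = 221.9534 days

221.9534 days


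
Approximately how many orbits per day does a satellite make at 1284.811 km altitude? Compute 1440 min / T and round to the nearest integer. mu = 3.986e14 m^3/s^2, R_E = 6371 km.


r = 7.655811e+06 m
T = 2*pi*sqrt(r^3/mu) = 6666.5022 s = 111.1084 min
revs/day = 1440 / 111.1084 = 12.9603
Rounded: 13 revolutions per day

13 revolutions per day


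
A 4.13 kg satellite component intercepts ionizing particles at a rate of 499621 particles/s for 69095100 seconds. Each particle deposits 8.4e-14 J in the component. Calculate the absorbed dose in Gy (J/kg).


Total energy deposited = rate * time * E_per
  = 499621 * 69095100 * 8.4e-14 = 2.8998 J
Dose = E_total / mass = 2.8998 / 4.13
Dose = 0.7021294 Gy

0.7021 Gy


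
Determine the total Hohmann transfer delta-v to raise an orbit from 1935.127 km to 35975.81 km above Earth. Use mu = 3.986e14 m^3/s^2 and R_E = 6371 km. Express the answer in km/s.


r1 = 8306.1270 km = 8.306127e+06 m
r2 = 42346.8100 km = 4.234681e+07 m
dv1 = sqrt(mu/r1)*(sqrt(2*r2/(r1+r2)) - 1) = 2030.2294 m/s
dv2 = sqrt(mu/r2)*(1 - sqrt(2*r1/(r1+r2))) = 1311.0268 m/s
total dv = |dv1| + |dv2| = 2030.2294 + 1311.0268 = 3341.2563 m/s = 3.3413 km/s

3.3413 km/s


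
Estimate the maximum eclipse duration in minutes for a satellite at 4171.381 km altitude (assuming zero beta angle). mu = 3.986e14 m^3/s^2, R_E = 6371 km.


r = 10542.3810 km
T = 179.5428 min
Eclipse fraction = arcsin(R_E/r)/pi = arcsin(6371.0000/10542.3810)/pi
= arcsin(0.6043227)/pi = 0.2065562
Eclipse duration = 0.2065562 * 179.5428 = 37.0857 min

37.0857 minutes


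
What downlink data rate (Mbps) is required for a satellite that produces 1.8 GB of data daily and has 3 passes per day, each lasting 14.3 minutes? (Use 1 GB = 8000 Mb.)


total contact time = 3 * 14.3 * 60 = 2574.0000 s
data = 1.8 GB = 14400.0000 Mb
rate = 14400.0000 / 2574.0000 = 5.5944 Mbps

5.5944 Mbps


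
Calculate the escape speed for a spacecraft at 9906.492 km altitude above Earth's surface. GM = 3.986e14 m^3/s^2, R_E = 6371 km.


r = 6371.0 + 9906.492 = 16277.4920 km = 1.6277492e+07 m
v_esc = sqrt(2*mu/r) = sqrt(2*3.986e14 / 1.6277492e+07)
v_esc = 6998.2572 m/s = 6.9983 km/s

6.9983 km/s


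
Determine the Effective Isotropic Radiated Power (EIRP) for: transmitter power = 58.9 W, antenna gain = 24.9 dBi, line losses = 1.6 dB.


Pt = 58.9 W = 17.7012 dBW
EIRP = Pt_dBW + Gt - losses = 17.7012 + 24.9 - 1.6 = 41.0012 dBW

41.0012 dBW


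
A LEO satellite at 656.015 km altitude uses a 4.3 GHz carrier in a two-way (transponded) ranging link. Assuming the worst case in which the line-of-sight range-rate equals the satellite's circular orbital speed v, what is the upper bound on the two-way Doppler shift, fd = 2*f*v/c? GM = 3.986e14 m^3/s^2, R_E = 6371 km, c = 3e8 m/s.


r = 7.027015e+06 m
v = sqrt(mu/r) = 7531.5299 m/s (worst-case radial velocity)
f = 4.3 GHz = 4.3e+09 Hz
fd = 2*f*v/c = 2*4.3e+09*7531.5299/3.0e+08
fd = 215903.8583 Hz

215903.8583 Hz


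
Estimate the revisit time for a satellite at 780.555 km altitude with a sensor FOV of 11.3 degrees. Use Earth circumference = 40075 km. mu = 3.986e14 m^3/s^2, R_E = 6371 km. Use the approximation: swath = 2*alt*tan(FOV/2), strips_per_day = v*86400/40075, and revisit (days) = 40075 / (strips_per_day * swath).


swath = 2*780.555*tan(0.0986111) = 154.4437 km
v = sqrt(mu/r) = 7465.6634 m/s = 7.4657 km/s
strips/day = v*86400/40075 = 7.4657*86400/40075 = 16.0957
coverage/day = strips * swath = 16.0957 * 154.4437 = 2485.8725 km
revisit = 40075 / 2485.8725 = 16.1211 days

16.1211 days


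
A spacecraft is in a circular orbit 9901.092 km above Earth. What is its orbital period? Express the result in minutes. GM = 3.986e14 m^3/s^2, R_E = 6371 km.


r = 16272.0920 km = 1.6272092e+07 m
T = 2*pi*sqrt(r^3/mu) = 2*pi*sqrt(4.3085404e+21 / 3.986e14)
T = 20657.4309 s = 344.2905 min

344.2905 minutes


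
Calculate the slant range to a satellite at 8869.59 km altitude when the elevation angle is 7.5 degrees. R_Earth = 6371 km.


h = 8869.59 km, el = 7.5 deg
d = -R_E*sin(el) + sqrt((R_E*sin(el))^2 + 2*R_E*h + h^2)
d = -6371.0000*sin(0.1308997) + sqrt((6371.0000*0.1305262)^2 + 2*6371.0000*8869.59 + 8869.59^2)
d = 13038.4382 km

13038.4382 km


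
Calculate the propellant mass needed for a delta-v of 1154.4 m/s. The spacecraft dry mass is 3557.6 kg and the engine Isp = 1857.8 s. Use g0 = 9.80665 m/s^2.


ve = Isp * g0 = 1857.8 * 9.80665 = 18218.794370 m/s
mass ratio = exp(dv/ve) = exp(1154.4/18218.794370) = 1.06541366
m_prop = m_dry * (mr - 1) = 3557.6 * (1.06541366 - 1)
m_prop = 232.7156 kg

232.7156 kg


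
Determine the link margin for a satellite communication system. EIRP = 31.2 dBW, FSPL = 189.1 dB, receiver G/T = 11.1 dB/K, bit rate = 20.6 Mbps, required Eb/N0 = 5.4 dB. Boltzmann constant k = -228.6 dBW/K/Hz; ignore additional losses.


C/N0 = EIRP - FSPL + G/T - k = 31.2 - 189.1 + 11.1 - (-228.6)
C/N0 = 81.8000 dB-Hz
R_b = 20.6 Mbps = 2.06e+07 bps -> 10*log10(R_b) = 73.1387 dB-Hz
Eb/N0 = C/N0 - 10*log10(R_b) = 81.8000 - 73.1387 = 8.6613 dB
Margin = Eb/N0 - Eb/N0_req = 8.6613 - 5.4 = 3.2613 dB (link closes)

3.2613 dB


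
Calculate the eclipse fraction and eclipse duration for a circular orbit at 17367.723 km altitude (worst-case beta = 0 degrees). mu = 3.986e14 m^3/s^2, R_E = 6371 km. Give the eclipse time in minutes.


r = 23738.7230 km
T = 606.6609 min
Eclipse fraction = arcsin(R_E/r)/pi = arcsin(6371.0000/23738.7230)/pi
= arcsin(0.2683801)/pi = 0.0864883
Eclipse duration = 0.0864883 * 606.6609 = 52.4691 min

52.4691 minutes


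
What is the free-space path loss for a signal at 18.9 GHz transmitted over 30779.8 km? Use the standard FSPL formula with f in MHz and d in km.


f = 18.9 GHz = 18900.0000 MHz
d = 30779.8 km
FSPL = 32.44 + 20*log10(18900.0000) + 20*log10(30779.8)
FSPL = 32.44 + 85.5292 + 89.7653
FSPL = 207.7346 dB

207.7346 dB


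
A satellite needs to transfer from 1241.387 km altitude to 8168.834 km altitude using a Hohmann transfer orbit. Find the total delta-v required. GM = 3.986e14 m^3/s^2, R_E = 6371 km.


r1 = 7612.3870 km = 7.612387e+06 m
r2 = 14539.8340 km = 1.4539834e+07 m
dv1 = sqrt(mu/r1)*(sqrt(2*r2/(r1+r2)) - 1) = 1054.5983 m/s
dv2 = sqrt(mu/r2)*(1 - sqrt(2*r1/(r1+r2))) = 895.2114 m/s
total dv = |dv1| + |dv2| = 1054.5983 + 895.2114 = 1949.8097 m/s = 1.9498 km/s

1.9498 km/s


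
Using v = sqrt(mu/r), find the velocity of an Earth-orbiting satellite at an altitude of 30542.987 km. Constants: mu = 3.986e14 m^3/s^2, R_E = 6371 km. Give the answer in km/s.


r = R_E + alt = 6371.0 + 30542.987 = 36913.9870 km = 3.6913987e+07 m
v = sqrt(mu/r) = sqrt(3.986e14 / 3.6913987e+07) = 3286.0425 m/s = 3.2860 km/s

3.2860 km/s


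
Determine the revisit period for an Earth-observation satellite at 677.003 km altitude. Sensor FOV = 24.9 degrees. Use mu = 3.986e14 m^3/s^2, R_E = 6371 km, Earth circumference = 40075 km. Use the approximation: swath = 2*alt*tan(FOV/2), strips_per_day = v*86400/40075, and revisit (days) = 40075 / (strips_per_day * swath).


swath = 2*677.003*tan(0.2172935) = 298.9365 km
v = sqrt(mu/r) = 7520.3076 m/s = 7.5203 km/s
strips/day = v*86400/40075 = 7.5203*86400/40075 = 16.2135
coverage/day = strips * swath = 16.2135 * 298.9365 = 4846.7959 km
revisit = 40075 / 4846.7959 = 8.2683 days

8.2683 days


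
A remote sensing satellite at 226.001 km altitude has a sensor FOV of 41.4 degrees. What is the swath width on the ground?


FOV = 41.4 deg = 0.7225663 rad
swath = 2 * alt * tan(FOV/2) = 2 * 226.001 * tan(0.3612832)
swath = 2 * 226.001 * 0.3778685
swath = 170.7973 km

170.7973 km


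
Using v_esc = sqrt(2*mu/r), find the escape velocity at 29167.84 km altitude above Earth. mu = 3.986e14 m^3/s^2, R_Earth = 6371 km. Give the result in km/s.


r = 6371.0 + 29167.84 = 35538.8400 km = 3.553884e+07 m
v_esc = sqrt(2*mu/r) = sqrt(2*3.986e14 / 3.553884e+07)
v_esc = 4736.2217 m/s = 4.7362 km/s

4.7362 km/s


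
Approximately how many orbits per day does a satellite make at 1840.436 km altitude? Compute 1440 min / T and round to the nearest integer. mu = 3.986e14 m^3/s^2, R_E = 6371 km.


r = 8.211436e+06 m
T = 2*pi*sqrt(r^3/mu) = 7405.2528 s = 123.4209 min
revs/day = 1440 / 123.4209 = 11.6674
Rounded: 12 revolutions per day

12 revolutions per day


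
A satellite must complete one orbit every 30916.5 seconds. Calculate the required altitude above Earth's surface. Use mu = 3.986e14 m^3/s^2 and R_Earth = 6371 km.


T = 30916.5 s
r = (mu*T^2/(4*pi^2))^(1/3) = (3.986e14 * 30916.5^2 / (4*pi^2))^(1/3)
r = 2.129051e+07 m = 21290.5101 km
alt = r - R_E = 21290.5101 - 6371 = 14919.5101 km

14919.5101 km


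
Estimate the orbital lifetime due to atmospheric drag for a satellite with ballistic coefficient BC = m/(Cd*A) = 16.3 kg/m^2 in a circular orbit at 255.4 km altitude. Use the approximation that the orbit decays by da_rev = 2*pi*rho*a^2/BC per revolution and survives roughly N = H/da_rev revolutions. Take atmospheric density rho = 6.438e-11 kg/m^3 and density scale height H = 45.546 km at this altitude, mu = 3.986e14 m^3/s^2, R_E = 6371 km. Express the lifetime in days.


a = R_E + alt = 6626.4000 km = 6.6264e+06 m
da_rev = 2*pi*rho*a^2/BC = 2*pi*6.438e-11*(6.6264e+06)^2/16.3 = 1089.678879 m per revolution
N = H/da_rev = 45546.0000 m / 1089.678879 m = 41.7976 revolutions
P = 2*pi*sqrt(a^3/mu) = 5368.1877 s
lifetime = N*P = 41.7976 * 5368.1877 = 224377.5505 s = 2.5970 days

2.5970 days


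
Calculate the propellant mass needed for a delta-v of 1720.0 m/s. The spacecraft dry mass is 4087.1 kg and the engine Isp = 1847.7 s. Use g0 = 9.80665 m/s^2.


ve = Isp * g0 = 1847.7 * 9.80665 = 18119.747205 m/s
mass ratio = exp(dv/ve) = exp(1720.0/18119.747205) = 1.09957535
m_prop = m_dry * (mr - 1) = 4087.1 * (1.09957535 - 1)
m_prop = 406.9744 kg

406.9744 kg


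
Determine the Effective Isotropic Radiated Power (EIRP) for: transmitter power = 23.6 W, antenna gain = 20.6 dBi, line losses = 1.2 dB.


Pt = 23.6 W = 13.7291 dBW
EIRP = Pt_dBW + Gt - losses = 13.7291 + 20.6 - 1.2 = 33.1291 dBW

33.1291 dBW


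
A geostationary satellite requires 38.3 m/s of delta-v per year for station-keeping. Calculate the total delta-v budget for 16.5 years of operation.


dV = rate * years = 38.3 * 16.5
dV = 631.9500 m/s

631.9500 m/s


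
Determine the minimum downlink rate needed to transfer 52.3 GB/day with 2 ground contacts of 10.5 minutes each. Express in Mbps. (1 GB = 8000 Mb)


total contact time = 2 * 10.5 * 60 = 1260.0000 s
data = 52.3 GB = 418400.0000 Mb
rate = 418400.0000 / 1260.0000 = 332.0635 Mbps

332.0635 Mbps


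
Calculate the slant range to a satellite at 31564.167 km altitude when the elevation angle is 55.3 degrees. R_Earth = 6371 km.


h = 31564.167 km, el = 55.3 deg
d = -R_E*sin(el) + sqrt((R_E*sin(el))^2 + 2*R_E*h + h^2)
d = -6371.0000*sin(0.9651671) + sqrt((6371.0000*0.822144)^2 + 2*6371.0000*31564.167 + 31564.167^2)
d = 32523.5112 km

32523.5112 km


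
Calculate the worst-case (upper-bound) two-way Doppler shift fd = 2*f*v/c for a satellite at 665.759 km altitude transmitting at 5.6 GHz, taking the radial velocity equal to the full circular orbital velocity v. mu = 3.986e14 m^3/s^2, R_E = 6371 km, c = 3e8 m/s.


r = 7.036759e+06 m
v = sqrt(mu/r) = 7526.3136 m/s (worst-case radial velocity)
f = 5.6 GHz = 5.6e+09 Hz
fd = 2*f*v/c = 2*5.6e+09*7526.3136/3.0e+08
fd = 280982.3734 Hz

280982.3734 Hz


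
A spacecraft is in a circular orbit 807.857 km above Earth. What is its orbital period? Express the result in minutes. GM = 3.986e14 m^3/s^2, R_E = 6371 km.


r = 7178.8570 km = 7.178857e+06 m
T = 2*pi*sqrt(r^3/mu) = 2*pi*sqrt(3.6996949e+20 / 3.986e14)
T = 6053.3276 s = 100.8888 min

100.8888 minutes


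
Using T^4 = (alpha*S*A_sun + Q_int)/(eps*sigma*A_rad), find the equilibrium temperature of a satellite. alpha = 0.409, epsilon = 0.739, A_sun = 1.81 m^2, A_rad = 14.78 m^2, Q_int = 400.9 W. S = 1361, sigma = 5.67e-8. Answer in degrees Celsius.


Numerator = alpha*S*A_sun + Q_int = 0.409*1361*1.81 + 400.9 = 1408.4347 W
Denominator = eps*sigma*A_rad = 0.739*5.67e-8*14.78 = 6.1930121e-07 W/K^4
T^4 = 2.2742321e+09 K^4
T = 218.3779 K = -54.7721 C

-54.7721 degrees Celsius


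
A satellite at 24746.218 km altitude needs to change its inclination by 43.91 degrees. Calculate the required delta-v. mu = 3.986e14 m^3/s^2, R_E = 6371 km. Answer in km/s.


r = 31117.2180 km = 3.1117218e+07 m
V = sqrt(mu/r) = 3579.0541 m/s
di = 43.91 deg = 0.7663741 rad
dV = 2*V*sin(di/2) = 2*3579.0541*sin(0.383187)
dV = 2676.2611 m/s = 2.6763 km/s

2.6763 km/s


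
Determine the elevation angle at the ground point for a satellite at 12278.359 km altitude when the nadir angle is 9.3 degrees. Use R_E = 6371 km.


r = R_E + alt = 18649.3590 km
Law of sines in the satellite / Earth-center / ground-point triangle:
  sin(nadir)/R_E = sin(90 + el)/r  =>  cos(el) = (r/R_E)*sin(nadir)
cos(el) = (18649.3590 / 6371.0000) * sin(9.3 deg) = 0.473051
el = arccos(0.473051) = 61.7675 deg
(Earth-central angle = 90 - nadir - el = 18.9325 deg)

61.7675 degrees


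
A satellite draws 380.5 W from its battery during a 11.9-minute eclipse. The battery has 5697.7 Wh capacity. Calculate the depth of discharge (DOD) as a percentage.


E_used = P * t / 60 = 380.5 * 11.9 / 60 = 75.4658 Wh
DOD = E_used / E_total * 100 = 75.4658 / 5697.7 * 100
DOD = 1.3245 %

1.3245 %


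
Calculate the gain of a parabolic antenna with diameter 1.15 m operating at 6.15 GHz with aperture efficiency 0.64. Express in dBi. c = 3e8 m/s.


lambda = c/f = 3e8 / 6.15e+09 = 0.04878049 m
G = eta*(pi*D/lambda)^2 = 0.64*(pi*1.15/0.04878049)^2
G = 3510.6143 (linear)
G = 10*log10(3510.6143) = 35.4538 dBi

35.4538 dBi


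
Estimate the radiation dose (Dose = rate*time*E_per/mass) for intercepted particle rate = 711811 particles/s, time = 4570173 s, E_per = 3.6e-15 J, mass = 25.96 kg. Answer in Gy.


Total energy deposited = rate * time * E_per
  = 711811 * 4570173 * 3.6e-15 = 0.01171116 J
Dose = E_total / mass = 0.01171116 / 25.96
Dose = 4.5112319e-04 Gy

4.5112e-04 Gy


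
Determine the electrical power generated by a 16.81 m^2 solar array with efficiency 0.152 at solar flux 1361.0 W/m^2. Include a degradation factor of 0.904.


P = area * eta * S * degradation
P = 16.81 * 0.152 * 1361.0 * 0.904
P = 3143.6766 W

3143.6766 W


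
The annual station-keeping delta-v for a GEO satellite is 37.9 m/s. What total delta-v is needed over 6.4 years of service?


dV = rate * years = 37.9 * 6.4
dV = 242.5600 m/s

242.5600 m/s


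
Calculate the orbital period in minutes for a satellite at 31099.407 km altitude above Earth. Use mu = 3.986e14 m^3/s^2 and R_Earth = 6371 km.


r = 37470.4070 km = 3.7470407e+07 m
T = 2*pi*sqrt(r^3/mu) = 2*pi*sqrt(5.2609628e+22 / 3.986e14)
T = 72184.4807 s = 1203.0747 min

1203.0747 minutes


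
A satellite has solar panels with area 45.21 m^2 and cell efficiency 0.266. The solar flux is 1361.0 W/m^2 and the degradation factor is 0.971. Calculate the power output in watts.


P = area * eta * S * degradation
P = 45.21 * 0.266 * 1361.0 * 0.971
P = 15892.5468 W

15892.5468 W


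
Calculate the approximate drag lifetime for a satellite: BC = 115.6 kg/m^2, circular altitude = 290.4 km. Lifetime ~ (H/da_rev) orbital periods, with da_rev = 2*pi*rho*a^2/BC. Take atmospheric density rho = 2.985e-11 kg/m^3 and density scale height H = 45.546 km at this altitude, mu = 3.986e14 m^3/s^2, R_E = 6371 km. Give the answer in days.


a = R_E + alt = 6661.4000 km = 6.6614e+06 m
da_rev = 2*pi*rho*a^2/BC = 2*pi*2.985e-11*(6.6614e+06)^2/115.6 = 71.994181 m per revolution
N = H/da_rev = 45546.0000 m / 71.994181 m = 632.6345 revolutions
P = 2*pi*sqrt(a^3/mu) = 5410.7752 s
lifetime = N*P = 632.6345 * 5410.7752 = 3.4230429e+06 s = 39.6186 days

39.6186 days


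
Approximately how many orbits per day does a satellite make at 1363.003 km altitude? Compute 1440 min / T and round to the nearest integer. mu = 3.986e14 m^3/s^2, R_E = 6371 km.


r = 7.734003e+06 m
T = 2*pi*sqrt(r^3/mu) = 6768.8942 s = 112.8149 min
revs/day = 1440 / 112.8149 = 12.7643
Rounded: 13 revolutions per day

13 revolutions per day


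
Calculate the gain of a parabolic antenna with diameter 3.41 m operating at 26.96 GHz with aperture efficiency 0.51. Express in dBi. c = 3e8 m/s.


lambda = c/f = 3e8 / 2.696e+10 = 0.0111276 m
G = eta*(pi*D/lambda)^2 = 0.51*(pi*3.41/0.0111276)^2
G = 472689.4896 (linear)
G = 10*log10(472689.4896) = 56.7458 dBi

56.7458 dBi


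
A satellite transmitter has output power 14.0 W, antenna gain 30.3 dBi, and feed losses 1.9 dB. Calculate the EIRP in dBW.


Pt = 14.0 W = 11.4613 dBW
EIRP = Pt_dBW + Gt - losses = 11.4613 + 30.3 - 1.9 = 39.8613 dBW

39.8613 dBW


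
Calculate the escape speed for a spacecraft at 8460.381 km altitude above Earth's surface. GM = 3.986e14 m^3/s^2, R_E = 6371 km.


r = 6371.0 + 8460.381 = 14831.3810 km = 1.4831381e+07 m
v_esc = sqrt(2*mu/r) = sqrt(2*3.986e14 / 1.4831381e+07)
v_esc = 7331.5002 m/s = 7.3315 km/s

7.3315 km/s


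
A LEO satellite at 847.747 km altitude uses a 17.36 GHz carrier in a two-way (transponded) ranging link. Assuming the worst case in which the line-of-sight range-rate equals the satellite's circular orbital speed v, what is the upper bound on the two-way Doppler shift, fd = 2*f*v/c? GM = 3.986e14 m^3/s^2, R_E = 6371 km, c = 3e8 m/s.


r = 7.218747e+06 m
v = sqrt(mu/r) = 7430.8370 m/s (worst-case radial velocity)
f = 17.36 GHz = 1.736e+10 Hz
fd = 2*f*v/c = 2*1.736e+10*7430.8370/3.0e+08
fd = 859995.5389 Hz

859995.5389 Hz


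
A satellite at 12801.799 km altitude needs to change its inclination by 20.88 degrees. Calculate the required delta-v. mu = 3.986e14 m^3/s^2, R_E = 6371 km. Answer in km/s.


r = 19172.7990 km = 1.9172799e+07 m
V = sqrt(mu/r) = 4559.5910 m/s
di = 20.88 deg = 0.3644247 rad
dV = 2*V*sin(di/2) = 2*4559.5910*sin(0.1822124)
dV = 1652.4483 m/s = 1.6524 km/s

1.6524 km/s


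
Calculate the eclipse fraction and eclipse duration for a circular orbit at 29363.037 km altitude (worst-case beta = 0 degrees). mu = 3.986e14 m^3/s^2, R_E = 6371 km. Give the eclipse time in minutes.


r = 35734.0370 km
T = 1120.4258 min
Eclipse fraction = arcsin(R_E/r)/pi = arcsin(6371.0000/35734.0370)/pi
= arcsin(0.1782894)/pi = 0.05705632
Eclipse duration = 0.05705632 * 1120.4258 = 63.9274 min

63.9274 minutes


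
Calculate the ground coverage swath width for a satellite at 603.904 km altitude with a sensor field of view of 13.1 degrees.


FOV = 13.1 deg = 0.2286381 rad
swath = 2 * alt * tan(FOV/2) = 2 * 603.904 * tan(0.1143191)
swath = 2 * 603.904 * 0.1148197
swath = 138.6801 km

138.6801 km


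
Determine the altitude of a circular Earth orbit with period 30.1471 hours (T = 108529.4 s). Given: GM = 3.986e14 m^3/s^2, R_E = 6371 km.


T = 108529.4 s
r = (mu*T^2/(4*pi^2))^(1/3) = (3.986e14 * 108529.4^2 / (4*pi^2))^(1/3)
r = 4.9176482e+07 m = 49176.4817 km
alt = r - R_E = 49176.4817 - 6371 = 42805.4817 km

42805.4817 km


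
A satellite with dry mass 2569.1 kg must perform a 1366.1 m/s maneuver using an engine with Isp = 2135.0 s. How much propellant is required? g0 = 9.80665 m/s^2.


ve = Isp * g0 = 2135.0 * 9.80665 = 20937.197750 m/s
mass ratio = exp(dv/ve) = exp(1366.1/20937.197750) = 1.06742319
m_prop = m_dry * (mr - 1) = 2569.1 * (1.06742319 - 1)
m_prop = 173.2169 kg

173.2169 kg


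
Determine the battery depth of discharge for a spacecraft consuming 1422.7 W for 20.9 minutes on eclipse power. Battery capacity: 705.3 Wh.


E_used = P * t / 60 = 1422.7 * 20.9 / 60 = 495.5738 Wh
DOD = E_used / E_total * 100 = 495.5738 / 705.3 * 100
DOD = 70.2643 %

70.2643 %


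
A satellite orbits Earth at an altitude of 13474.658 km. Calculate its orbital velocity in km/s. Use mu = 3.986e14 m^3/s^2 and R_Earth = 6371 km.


r = R_E + alt = 6371.0 + 13474.658 = 19845.6580 km = 1.9845658e+07 m
v = sqrt(mu/r) = sqrt(3.986e14 / 1.9845658e+07) = 4481.6289 m/s = 4.4816 km/s

4.4816 km/s


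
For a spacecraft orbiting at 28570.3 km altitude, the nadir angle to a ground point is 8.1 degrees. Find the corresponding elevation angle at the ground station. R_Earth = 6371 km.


r = R_E + alt = 34941.3000 km
Law of sines in the satellite / Earth-center / ground-point triangle:
  sin(nadir)/R_E = sin(90 + el)/r  =>  cos(el) = (r/R_E)*sin(nadir)
cos(el) = (34941.3000 / 6371.0000) * sin(8.1 deg) = 0.7727629
el = arccos(0.7727629) = 39.3974 deg
(Earth-central angle = 90 - nadir - el = 42.5026 deg)

39.3974 degrees


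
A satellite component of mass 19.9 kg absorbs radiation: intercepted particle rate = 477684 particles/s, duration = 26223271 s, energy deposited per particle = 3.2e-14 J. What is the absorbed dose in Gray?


Total energy deposited = rate * time * E_per
  = 477684 * 26223271 * 3.2e-14 = 0.400846 J
Dose = E_total / mass = 0.400846 / 19.9
Dose = 0.02014301 Gy

0.0201 Gy


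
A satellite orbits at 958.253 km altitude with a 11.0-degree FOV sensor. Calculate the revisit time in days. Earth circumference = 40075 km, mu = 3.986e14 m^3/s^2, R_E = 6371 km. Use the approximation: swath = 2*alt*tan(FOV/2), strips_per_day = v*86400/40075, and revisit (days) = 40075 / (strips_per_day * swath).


swath = 2*958.253*tan(0.09599311) = 184.5385 km
v = sqrt(mu/r) = 7374.6055 m/s = 7.3746 km/s
strips/day = v*86400/40075 = 7.3746*86400/40075 = 15.8993
coverage/day = strips * swath = 15.8993 * 184.5385 = 2934.0403 km
revisit = 40075 / 2934.0403 = 13.6586 days

13.6586 days


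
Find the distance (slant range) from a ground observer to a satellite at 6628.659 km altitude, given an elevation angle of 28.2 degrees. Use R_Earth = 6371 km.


h = 6628.659 km, el = 28.2 deg
d = -R_E*sin(el) + sqrt((R_E*sin(el))^2 + 2*R_E*h + h^2)
d = -6371.0000*sin(0.4921828) + sqrt((6371.0000*0.4725508)^2 + 2*6371.0000*6628.659 + 6628.659^2)
d = 8713.9401 km

8713.9401 km


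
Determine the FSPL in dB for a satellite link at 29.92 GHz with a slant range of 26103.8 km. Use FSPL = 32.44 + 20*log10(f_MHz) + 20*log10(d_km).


f = 29.92 GHz = 29920.0000 MHz
d = 26103.8 km
FSPL = 32.44 + 20*log10(29920.0000) + 20*log10(26103.8)
FSPL = 32.44 + 89.5192 + 88.3341
FSPL = 210.2933 dB

210.2933 dB


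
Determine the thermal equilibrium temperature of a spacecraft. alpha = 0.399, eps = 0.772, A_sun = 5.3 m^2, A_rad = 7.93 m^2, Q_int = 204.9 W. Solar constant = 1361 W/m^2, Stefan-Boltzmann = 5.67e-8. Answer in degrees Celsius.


Numerator = alpha*S*A_sun + Q_int = 0.399*1361*5.3 + 204.9 = 3083.0067 W
Denominator = eps*sigma*A_rad = 0.772*5.67e-8*7.93 = 3.4711513e-07 W/K^4
T^4 = 8.8817986e+09 K^4
T = 306.9907 K = 33.8407 C

33.8407 degrees Celsius


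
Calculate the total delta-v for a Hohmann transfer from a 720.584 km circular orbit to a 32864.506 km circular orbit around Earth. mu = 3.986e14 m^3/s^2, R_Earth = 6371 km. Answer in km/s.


r1 = 7091.5840 km = 7.091584e+06 m
r2 = 39235.5060 km = 3.9235506e+07 m
dv1 = sqrt(mu/r1)*(sqrt(2*r2/(r1+r2)) - 1) = 2260.2365 m/s
dv2 = sqrt(mu/r2)*(1 - sqrt(2*r1/(r1+r2))) = 1423.7525 m/s
total dv = |dv1| + |dv2| = 2260.2365 + 1423.7525 = 3683.9890 m/s = 3.6840 km/s

3.6840 km/s


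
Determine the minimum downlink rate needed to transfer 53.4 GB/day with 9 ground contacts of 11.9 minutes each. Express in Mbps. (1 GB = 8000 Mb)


total contact time = 9 * 11.9 * 60 = 6426.0000 s
data = 53.4 GB = 427200.0000 Mb
rate = 427200.0000 / 6426.0000 = 66.4799 Mbps

66.4799 Mbps


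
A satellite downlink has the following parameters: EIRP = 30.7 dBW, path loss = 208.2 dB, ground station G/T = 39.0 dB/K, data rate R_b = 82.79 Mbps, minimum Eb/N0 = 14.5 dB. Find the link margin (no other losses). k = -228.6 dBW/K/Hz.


C/N0 = EIRP - FSPL + G/T - k = 30.7 - 208.2 + 39.0 - (-228.6)
C/N0 = 90.1000 dB-Hz
R_b = 82.79 Mbps = 8.279e+07 bps -> 10*log10(R_b) = 79.1798 dB-Hz
Eb/N0 = C/N0 - 10*log10(R_b) = 90.1000 - 79.1798 = 10.9202 dB
Margin = Eb/N0 - Eb/N0_req = 10.9202 - 14.5 = -3.5798 dB (negative margin: link does not close)

-3.5798 dB


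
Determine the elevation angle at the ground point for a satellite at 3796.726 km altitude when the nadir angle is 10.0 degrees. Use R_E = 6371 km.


r = R_E + alt = 10167.7260 km
Law of sines in the satellite / Earth-center / ground-point triangle:
  sin(nadir)/R_E = sin(90 + el)/r  =>  cos(el) = (r/R_E)*sin(nadir)
cos(el) = (10167.7260 / 6371.0000) * sin(10.0 deg) = 0.2771319
el = arccos(0.2771319) = 73.9109 deg
(Earth-central angle = 90 - nadir - el = 6.0891 deg)

73.9109 degrees


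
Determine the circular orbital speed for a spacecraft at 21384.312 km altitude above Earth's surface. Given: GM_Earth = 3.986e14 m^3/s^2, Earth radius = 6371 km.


r = R_E + alt = 6371.0 + 21384.312 = 27755.3120 km = 2.7755312e+07 m
v = sqrt(mu/r) = sqrt(3.986e14 / 2.7755312e+07) = 3789.6194 m/s = 3.7896 km/s

3.7896 km/s


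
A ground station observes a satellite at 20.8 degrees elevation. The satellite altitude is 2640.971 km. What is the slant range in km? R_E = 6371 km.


h = 2640.971 km, el = 20.8 deg
d = -R_E*sin(el) + sqrt((R_E*sin(el))^2 + 2*R_E*h + h^2)
d = -6371.0000*sin(0.3630285) + sqrt((6371.0000*0.355107)^2 + 2*6371.0000*2640.971 + 2640.971^2)
d = 4501.0722 km

4501.0722 km


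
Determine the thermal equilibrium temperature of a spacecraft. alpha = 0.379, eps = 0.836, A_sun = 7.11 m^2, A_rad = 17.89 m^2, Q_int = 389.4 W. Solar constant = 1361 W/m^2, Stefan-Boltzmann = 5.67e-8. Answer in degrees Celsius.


Numerator = alpha*S*A_sun + Q_int = 0.379*1361*7.11 + 389.4 = 4056.8731 W
Denominator = eps*sigma*A_rad = 0.836*5.67e-8*17.89 = 8.4800747e-07 W/K^4
T^4 = 4.7840063e+09 K^4
T = 262.9953 K = -10.1547 C

-10.1547 degrees Celsius


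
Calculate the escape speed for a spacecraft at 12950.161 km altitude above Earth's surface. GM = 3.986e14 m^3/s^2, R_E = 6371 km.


r = 6371.0 + 12950.161 = 19321.1610 km = 1.9321161e+07 m
v_esc = sqrt(2*mu/r) = sqrt(2*3.986e14 / 1.9321161e+07)
v_esc = 6423.4306 m/s = 6.4234 km/s

6.4234 km/s


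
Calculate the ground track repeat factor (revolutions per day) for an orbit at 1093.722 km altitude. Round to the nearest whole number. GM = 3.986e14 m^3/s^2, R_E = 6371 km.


r = 7.464722e+06 m
T = 2*pi*sqrt(r^3/mu) = 6418.4724 s = 106.9745 min
revs/day = 1440 / 106.9745 = 13.4611
Rounded: 13 revolutions per day

13 revolutions per day


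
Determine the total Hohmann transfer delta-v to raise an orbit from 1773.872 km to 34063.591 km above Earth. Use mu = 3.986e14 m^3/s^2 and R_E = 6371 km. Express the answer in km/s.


r1 = 8144.8720 km = 8.144872e+06 m
r2 = 40434.5910 km = 4.0434591e+07 m
dv1 = sqrt(mu/r1)*(sqrt(2*r2/(r1+r2)) - 1) = 2030.2994 m/s
dv2 = sqrt(mu/r2)*(1 - sqrt(2*r1/(r1+r2))) = 1321.6072 m/s
total dv = |dv1| + |dv2| = 2030.2994 + 1321.6072 = 3351.9066 m/s = 3.3519 km/s

3.3519 km/s


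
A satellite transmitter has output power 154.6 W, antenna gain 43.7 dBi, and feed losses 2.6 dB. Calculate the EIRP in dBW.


Pt = 154.6 W = 21.8921 dBW
EIRP = Pt_dBW + Gt - losses = 21.8921 + 43.7 - 2.6 = 62.9921 dBW

62.9921 dBW


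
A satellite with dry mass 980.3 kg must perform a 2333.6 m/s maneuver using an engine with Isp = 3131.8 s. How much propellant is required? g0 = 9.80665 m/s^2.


ve = Isp * g0 = 3131.8 * 9.80665 = 30712.466470 m/s
mass ratio = exp(dv/ve) = exp(2333.6/30712.466470) = 1.07894334
m_prop = m_dry * (mr - 1) = 980.3 * (1.07894334 - 1)
m_prop = 77.3882 kg

77.3882 kg


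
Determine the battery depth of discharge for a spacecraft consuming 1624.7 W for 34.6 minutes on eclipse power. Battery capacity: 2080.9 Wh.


E_used = P * t / 60 = 1624.7 * 34.6 / 60 = 936.9103 Wh
DOD = E_used / E_total * 100 = 936.9103 / 2080.9 * 100
DOD = 45.0243 %

45.0243 %


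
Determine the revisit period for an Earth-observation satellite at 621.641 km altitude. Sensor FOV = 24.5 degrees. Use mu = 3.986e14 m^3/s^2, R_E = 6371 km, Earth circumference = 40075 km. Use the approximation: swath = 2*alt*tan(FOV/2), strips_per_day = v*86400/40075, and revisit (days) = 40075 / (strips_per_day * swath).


swath = 2*621.641*tan(0.2138028) = 269.9430 km
v = sqrt(mu/r) = 7550.0188 m/s = 7.5500 km/s
strips/day = v*86400/40075 = 7.5500*86400/40075 = 16.2775
coverage/day = strips * swath = 16.2775 * 269.9430 = 4394.0024 km
revisit = 40075 / 4394.0024 = 9.1204 days

9.1204 days
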